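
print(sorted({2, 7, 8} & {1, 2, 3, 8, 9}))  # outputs [2, 8]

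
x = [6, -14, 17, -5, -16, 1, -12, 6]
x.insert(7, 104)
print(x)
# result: [6, -14, 17, -5, -16, 1, -12, 104, 6]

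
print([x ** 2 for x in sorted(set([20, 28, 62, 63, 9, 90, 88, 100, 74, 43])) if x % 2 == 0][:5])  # [400, 784, 3844, 5476, 7744]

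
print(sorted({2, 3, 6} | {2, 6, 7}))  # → [2, 3, 6, 7]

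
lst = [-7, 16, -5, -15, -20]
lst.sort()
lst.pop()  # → 16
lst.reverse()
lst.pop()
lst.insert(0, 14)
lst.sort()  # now [-15, -7, -5, 14]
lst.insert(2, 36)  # [-15, -7, 36, -5, 14]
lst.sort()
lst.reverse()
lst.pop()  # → -15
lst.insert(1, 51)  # [36, 51, 14, -5, -7]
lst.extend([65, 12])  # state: [36, 51, 14, -5, -7, 65, 12]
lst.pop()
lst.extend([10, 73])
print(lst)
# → [36, 51, 14, -5, -7, 65, 10, 73]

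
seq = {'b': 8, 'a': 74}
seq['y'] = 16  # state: {'b': 8, 'a': 74, 'y': 16}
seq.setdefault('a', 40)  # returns 74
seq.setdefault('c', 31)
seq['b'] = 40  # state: {'b': 40, 'a': 74, 'y': 16, 'c': 31}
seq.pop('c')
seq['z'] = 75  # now {'b': 40, 'a': 74, 'y': 16, 'z': 75}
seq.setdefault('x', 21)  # 21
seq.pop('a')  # 74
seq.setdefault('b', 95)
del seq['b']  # {'y': 16, 'z': 75, 'x': 21}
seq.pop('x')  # 21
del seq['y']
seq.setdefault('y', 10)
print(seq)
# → {'z': 75, 'y': 10}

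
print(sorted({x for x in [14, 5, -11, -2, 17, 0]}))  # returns [-11, -2, 0, 5, 14, 17]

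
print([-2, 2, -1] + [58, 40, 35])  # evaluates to [-2, 2, -1, 58, 40, 35]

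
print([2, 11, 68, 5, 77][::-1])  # [77, 5, 68, 11, 2]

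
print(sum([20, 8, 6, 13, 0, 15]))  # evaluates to 62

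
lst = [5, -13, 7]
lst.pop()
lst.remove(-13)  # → [5]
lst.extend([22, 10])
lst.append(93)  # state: [5, 22, 10, 93]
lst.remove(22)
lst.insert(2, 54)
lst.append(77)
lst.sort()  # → [5, 10, 54, 77, 93]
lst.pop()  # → 93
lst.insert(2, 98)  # [5, 10, 98, 54, 77]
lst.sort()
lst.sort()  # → [5, 10, 54, 77, 98]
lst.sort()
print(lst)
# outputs [5, 10, 54, 77, 98]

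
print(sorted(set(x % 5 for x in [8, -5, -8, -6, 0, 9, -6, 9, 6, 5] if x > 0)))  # [0, 1, 3, 4]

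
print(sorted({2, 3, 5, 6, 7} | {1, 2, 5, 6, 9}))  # [1, 2, 3, 5, 6, 7, 9]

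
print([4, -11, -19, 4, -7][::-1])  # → [-7, 4, -19, -11, 4]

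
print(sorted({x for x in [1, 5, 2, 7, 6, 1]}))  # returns [1, 2, 5, 6, 7]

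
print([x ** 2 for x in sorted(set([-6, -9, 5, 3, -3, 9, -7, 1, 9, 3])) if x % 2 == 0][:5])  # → [36]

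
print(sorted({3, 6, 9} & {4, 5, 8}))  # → []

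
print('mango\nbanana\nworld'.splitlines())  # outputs ['mango', 'banana', 'world']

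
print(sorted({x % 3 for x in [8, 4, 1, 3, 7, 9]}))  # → [0, 1, 2]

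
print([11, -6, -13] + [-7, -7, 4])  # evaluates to [11, -6, -13, -7, -7, 4]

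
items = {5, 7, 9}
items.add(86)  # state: {5, 7, 9, 86}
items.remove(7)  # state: {5, 9, 86}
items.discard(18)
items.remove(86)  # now {5, 9}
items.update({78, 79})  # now {5, 9, 78, 79}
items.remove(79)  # {5, 9, 78}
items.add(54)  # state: {5, 9, 54, 78}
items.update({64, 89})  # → {5, 9, 54, 64, 78, 89}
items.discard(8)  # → {5, 9, 54, 64, 78, 89}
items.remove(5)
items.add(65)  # {9, 54, 64, 65, 78, 89}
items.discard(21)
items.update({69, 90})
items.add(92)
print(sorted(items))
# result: [9, 54, 64, 65, 69, 78, 89, 90, 92]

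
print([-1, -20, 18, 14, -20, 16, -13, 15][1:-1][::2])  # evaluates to [-20, 14, 16]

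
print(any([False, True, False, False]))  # True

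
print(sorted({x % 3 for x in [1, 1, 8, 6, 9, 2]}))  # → [0, 1, 2]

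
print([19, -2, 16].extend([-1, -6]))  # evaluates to None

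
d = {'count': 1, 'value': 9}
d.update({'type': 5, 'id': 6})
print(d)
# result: {'count': 1, 'value': 9, 'type': 5, 'id': 6}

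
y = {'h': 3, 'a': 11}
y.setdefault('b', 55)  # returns 55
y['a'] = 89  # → {'h': 3, 'a': 89, 'b': 55}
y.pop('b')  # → 55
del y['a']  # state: {'h': 3}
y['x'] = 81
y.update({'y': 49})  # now {'h': 3, 'x': 81, 'y': 49}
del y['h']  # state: {'x': 81, 'y': 49}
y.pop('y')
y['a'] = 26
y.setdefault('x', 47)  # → 81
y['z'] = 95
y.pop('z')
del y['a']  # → {'x': 81}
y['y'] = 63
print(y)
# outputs {'x': 81, 'y': 63}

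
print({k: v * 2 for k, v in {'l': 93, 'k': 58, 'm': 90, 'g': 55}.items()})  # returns {'l': 186, 'k': 116, 'm': 180, 'g': 110}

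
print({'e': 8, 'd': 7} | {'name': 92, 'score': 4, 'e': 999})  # {'e': 999, 'd': 7, 'name': 92, 'score': 4}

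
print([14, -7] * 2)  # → [14, -7, 14, -7]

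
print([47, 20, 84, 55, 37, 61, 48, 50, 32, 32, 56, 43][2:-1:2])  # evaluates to [84, 37, 48, 32, 56]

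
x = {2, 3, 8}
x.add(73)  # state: {2, 3, 8, 73}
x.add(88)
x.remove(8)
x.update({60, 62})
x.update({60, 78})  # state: {2, 3, 60, 62, 73, 78, 88}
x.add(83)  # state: {2, 3, 60, 62, 73, 78, 83, 88}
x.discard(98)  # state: {2, 3, 60, 62, 73, 78, 83, 88}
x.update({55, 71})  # {2, 3, 55, 60, 62, 71, 73, 78, 83, 88}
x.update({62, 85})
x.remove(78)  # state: {2, 3, 55, 60, 62, 71, 73, 83, 85, 88}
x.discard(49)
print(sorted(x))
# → [2, 3, 55, 60, 62, 71, 73, 83, 85, 88]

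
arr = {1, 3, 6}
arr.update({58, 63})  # {1, 3, 6, 58, 63}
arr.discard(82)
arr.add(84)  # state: {1, 3, 6, 58, 63, 84}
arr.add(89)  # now {1, 3, 6, 58, 63, 84, 89}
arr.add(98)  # {1, 3, 6, 58, 63, 84, 89, 98}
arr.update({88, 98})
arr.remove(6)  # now {1, 3, 58, 63, 84, 88, 89, 98}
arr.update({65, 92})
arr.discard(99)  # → {1, 3, 58, 63, 65, 84, 88, 89, 92, 98}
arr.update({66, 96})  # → {1, 3, 58, 63, 65, 66, 84, 88, 89, 92, 96, 98}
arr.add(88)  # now {1, 3, 58, 63, 65, 66, 84, 88, 89, 92, 96, 98}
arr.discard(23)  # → {1, 3, 58, 63, 65, 66, 84, 88, 89, 92, 96, 98}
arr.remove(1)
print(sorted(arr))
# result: [3, 58, 63, 65, 66, 84, 88, 89, 92, 96, 98]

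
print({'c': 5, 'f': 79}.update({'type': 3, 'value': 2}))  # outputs None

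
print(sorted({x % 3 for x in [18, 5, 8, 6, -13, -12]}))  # [0, 2]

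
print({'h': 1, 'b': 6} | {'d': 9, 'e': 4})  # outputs {'h': 1, 'b': 6, 'd': 9, 'e': 4}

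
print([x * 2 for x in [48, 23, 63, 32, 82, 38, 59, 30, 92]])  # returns [96, 46, 126, 64, 164, 76, 118, 60, 184]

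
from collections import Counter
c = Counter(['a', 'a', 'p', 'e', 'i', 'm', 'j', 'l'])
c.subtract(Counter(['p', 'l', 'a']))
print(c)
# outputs Counter({'a': 1, 'e': 1, 'i': 1, 'm': 1, 'j': 1, 'p': 0, 'l': 0})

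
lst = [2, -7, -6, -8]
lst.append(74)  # [2, -7, -6, -8, 74]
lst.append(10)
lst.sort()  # [-8, -7, -6, 2, 10, 74]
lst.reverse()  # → [74, 10, 2, -6, -7, -8]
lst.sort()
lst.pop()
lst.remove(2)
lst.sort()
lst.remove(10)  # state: [-8, -7, -6]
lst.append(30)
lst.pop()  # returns 30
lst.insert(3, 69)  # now [-8, -7, -6, 69]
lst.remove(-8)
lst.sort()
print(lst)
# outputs [-7, -6, 69]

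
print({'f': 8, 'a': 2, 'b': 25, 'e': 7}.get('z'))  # None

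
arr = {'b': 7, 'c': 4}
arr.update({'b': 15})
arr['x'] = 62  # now {'b': 15, 'c': 4, 'x': 62}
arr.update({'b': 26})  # {'b': 26, 'c': 4, 'x': 62}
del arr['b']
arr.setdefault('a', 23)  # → 23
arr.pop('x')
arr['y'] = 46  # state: {'c': 4, 'a': 23, 'y': 46}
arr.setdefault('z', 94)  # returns 94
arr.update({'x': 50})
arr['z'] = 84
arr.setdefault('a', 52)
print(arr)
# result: {'c': 4, 'a': 23, 'y': 46, 'z': 84, 'x': 50}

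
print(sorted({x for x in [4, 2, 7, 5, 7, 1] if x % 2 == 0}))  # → [2, 4]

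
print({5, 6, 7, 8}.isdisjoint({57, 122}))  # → True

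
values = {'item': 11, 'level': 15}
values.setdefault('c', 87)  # 87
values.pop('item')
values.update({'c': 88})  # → {'level': 15, 'c': 88}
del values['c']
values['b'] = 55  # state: {'level': 15, 'b': 55}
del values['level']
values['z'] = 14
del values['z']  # {'b': 55}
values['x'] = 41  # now {'b': 55, 'x': 41}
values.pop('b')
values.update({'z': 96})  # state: {'x': 41, 'z': 96}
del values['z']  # {'x': 41}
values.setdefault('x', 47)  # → 41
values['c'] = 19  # {'x': 41, 'c': 19}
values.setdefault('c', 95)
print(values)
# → {'x': 41, 'c': 19}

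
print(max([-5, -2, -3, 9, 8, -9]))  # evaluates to 9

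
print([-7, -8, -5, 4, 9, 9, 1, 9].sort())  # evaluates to None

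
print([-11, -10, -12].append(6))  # None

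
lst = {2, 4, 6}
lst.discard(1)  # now {2, 4, 6}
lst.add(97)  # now {2, 4, 6, 97}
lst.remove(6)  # {2, 4, 97}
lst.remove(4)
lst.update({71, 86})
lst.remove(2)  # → {71, 86, 97}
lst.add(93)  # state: {71, 86, 93, 97}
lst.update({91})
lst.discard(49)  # {71, 86, 91, 93, 97}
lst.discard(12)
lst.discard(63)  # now {71, 86, 91, 93, 97}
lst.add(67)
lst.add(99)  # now {67, 71, 86, 91, 93, 97, 99}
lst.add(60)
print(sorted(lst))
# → [60, 67, 71, 86, 91, 93, 97, 99]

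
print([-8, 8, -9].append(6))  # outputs None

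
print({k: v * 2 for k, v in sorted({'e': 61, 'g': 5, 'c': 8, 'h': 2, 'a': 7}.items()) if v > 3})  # {'a': 14, 'c': 16, 'e': 122, 'g': 10}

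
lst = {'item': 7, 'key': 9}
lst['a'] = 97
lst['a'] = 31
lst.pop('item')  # 7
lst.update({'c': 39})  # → {'key': 9, 'a': 31, 'c': 39}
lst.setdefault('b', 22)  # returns 22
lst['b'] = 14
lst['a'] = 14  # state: {'key': 9, 'a': 14, 'c': 39, 'b': 14}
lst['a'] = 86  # {'key': 9, 'a': 86, 'c': 39, 'b': 14}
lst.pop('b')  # 14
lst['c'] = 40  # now {'key': 9, 'a': 86, 'c': 40}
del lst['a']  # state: {'key': 9, 'c': 40}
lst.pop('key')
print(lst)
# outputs {'c': 40}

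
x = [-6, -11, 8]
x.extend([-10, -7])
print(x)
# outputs [-6, -11, 8, -10, -7]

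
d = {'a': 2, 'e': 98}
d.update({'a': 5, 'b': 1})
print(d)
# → {'a': 5, 'e': 98, 'b': 1}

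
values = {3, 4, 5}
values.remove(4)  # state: {3, 5}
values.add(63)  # {3, 5, 63}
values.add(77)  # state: {3, 5, 63, 77}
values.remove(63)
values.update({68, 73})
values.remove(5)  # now {3, 68, 73, 77}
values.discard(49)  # {3, 68, 73, 77}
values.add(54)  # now {3, 54, 68, 73, 77}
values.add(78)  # {3, 54, 68, 73, 77, 78}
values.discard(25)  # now {3, 54, 68, 73, 77, 78}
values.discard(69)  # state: {3, 54, 68, 73, 77, 78}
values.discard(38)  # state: {3, 54, 68, 73, 77, 78}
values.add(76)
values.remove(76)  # {3, 54, 68, 73, 77, 78}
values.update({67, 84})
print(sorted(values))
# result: [3, 54, 67, 68, 73, 77, 78, 84]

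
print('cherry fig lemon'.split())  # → ['cherry', 'fig', 'lemon']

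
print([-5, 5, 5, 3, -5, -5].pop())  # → -5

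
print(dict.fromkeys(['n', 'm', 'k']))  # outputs {'n': None, 'm': None, 'k': None}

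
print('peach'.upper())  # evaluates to PEACH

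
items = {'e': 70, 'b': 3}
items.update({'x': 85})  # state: {'e': 70, 'b': 3, 'x': 85}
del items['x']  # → {'e': 70, 'b': 3}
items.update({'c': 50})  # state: {'e': 70, 'b': 3, 'c': 50}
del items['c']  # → {'e': 70, 'b': 3}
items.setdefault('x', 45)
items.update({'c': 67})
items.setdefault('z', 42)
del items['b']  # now {'e': 70, 'x': 45, 'c': 67, 'z': 42}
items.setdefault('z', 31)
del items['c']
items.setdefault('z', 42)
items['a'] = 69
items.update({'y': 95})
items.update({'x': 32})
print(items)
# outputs {'e': 70, 'x': 32, 'z': 42, 'a': 69, 'y': 95}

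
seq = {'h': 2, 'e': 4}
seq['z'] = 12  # {'h': 2, 'e': 4, 'z': 12}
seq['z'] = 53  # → {'h': 2, 'e': 4, 'z': 53}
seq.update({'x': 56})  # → {'h': 2, 'e': 4, 'z': 53, 'x': 56}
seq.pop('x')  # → 56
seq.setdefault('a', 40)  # 40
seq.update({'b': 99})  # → {'h': 2, 'e': 4, 'z': 53, 'a': 40, 'b': 99}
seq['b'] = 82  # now {'h': 2, 'e': 4, 'z': 53, 'a': 40, 'b': 82}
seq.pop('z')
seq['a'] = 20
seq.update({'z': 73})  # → {'h': 2, 'e': 4, 'a': 20, 'b': 82, 'z': 73}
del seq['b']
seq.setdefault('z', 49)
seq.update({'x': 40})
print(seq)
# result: {'h': 2, 'e': 4, 'a': 20, 'z': 73, 'x': 40}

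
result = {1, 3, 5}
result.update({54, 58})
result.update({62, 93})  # {1, 3, 5, 54, 58, 62, 93}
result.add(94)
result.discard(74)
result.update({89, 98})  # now {1, 3, 5, 54, 58, 62, 89, 93, 94, 98}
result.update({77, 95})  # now {1, 3, 5, 54, 58, 62, 77, 89, 93, 94, 95, 98}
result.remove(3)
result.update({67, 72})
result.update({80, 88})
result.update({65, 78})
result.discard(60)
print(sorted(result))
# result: [1, 5, 54, 58, 62, 65, 67, 72, 77, 78, 80, 88, 89, 93, 94, 95, 98]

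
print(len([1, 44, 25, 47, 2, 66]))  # 6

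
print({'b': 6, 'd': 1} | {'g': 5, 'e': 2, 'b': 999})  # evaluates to {'b': 999, 'd': 1, 'g': 5, 'e': 2}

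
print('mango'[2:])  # ngo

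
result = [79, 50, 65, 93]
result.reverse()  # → [93, 65, 50, 79]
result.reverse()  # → [79, 50, 65, 93]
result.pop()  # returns 93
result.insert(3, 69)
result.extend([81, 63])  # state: [79, 50, 65, 69, 81, 63]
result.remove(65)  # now [79, 50, 69, 81, 63]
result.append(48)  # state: [79, 50, 69, 81, 63, 48]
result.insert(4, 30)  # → [79, 50, 69, 81, 30, 63, 48]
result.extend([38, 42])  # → [79, 50, 69, 81, 30, 63, 48, 38, 42]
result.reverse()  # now [42, 38, 48, 63, 30, 81, 69, 50, 79]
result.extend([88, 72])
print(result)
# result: [42, 38, 48, 63, 30, 81, 69, 50, 79, 88, 72]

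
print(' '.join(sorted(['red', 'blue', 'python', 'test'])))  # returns blue python red test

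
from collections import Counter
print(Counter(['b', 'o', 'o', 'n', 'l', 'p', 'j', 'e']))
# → Counter({'o': 2, 'b': 1, 'n': 1, 'l': 1, 'p': 1, 'j': 1, 'e': 1})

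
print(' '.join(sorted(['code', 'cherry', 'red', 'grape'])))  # cherry code grape red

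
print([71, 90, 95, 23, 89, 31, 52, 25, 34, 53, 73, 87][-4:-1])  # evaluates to [34, 53, 73]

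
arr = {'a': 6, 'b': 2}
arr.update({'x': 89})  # {'a': 6, 'b': 2, 'x': 89}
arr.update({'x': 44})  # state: {'a': 6, 'b': 2, 'x': 44}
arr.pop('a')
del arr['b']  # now {'x': 44}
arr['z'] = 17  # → {'x': 44, 'z': 17}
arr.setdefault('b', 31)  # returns 31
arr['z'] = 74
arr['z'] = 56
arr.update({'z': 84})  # {'x': 44, 'z': 84, 'b': 31}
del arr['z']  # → {'x': 44, 'b': 31}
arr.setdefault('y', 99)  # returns 99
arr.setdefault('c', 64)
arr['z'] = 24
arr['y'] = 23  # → {'x': 44, 'b': 31, 'y': 23, 'c': 64, 'z': 24}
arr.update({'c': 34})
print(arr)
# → {'x': 44, 'b': 31, 'y': 23, 'c': 34, 'z': 24}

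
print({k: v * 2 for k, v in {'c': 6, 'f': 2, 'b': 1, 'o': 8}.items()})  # {'c': 12, 'f': 4, 'b': 2, 'o': 16}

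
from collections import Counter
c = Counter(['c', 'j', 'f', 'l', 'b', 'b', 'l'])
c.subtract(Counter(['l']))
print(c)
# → Counter({'b': 2, 'c': 1, 'j': 1, 'f': 1, 'l': 1})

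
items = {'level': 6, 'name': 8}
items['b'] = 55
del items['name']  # {'level': 6, 'b': 55}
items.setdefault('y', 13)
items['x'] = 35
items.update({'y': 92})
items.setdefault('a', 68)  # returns 68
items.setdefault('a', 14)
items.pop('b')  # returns 55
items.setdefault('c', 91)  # 91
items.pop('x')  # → 35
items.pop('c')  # 91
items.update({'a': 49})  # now {'level': 6, 'y': 92, 'a': 49}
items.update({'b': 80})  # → {'level': 6, 'y': 92, 'a': 49, 'b': 80}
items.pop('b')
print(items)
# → {'level': 6, 'y': 92, 'a': 49}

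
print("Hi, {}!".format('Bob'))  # Hi, Bob!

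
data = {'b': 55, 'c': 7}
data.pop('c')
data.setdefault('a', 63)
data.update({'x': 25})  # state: {'b': 55, 'a': 63, 'x': 25}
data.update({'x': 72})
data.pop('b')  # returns 55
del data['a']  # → {'x': 72}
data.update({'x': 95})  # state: {'x': 95}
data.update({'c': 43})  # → {'x': 95, 'c': 43}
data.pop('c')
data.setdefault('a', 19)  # 19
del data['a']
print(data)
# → {'x': 95}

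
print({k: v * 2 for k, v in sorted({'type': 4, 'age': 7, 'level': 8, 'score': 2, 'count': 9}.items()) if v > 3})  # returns {'age': 14, 'count': 18, 'level': 16, 'type': 8}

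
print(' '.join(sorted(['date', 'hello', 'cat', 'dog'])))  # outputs cat date dog hello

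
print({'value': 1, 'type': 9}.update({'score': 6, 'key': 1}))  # None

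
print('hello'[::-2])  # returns olh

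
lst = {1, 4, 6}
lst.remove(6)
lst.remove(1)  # {4}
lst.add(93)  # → {4, 93}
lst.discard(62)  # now {4, 93}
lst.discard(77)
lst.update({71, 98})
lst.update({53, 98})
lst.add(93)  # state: {4, 53, 71, 93, 98}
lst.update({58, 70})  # {4, 53, 58, 70, 71, 93, 98}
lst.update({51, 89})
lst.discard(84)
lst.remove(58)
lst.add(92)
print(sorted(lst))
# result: [4, 51, 53, 70, 71, 89, 92, 93, 98]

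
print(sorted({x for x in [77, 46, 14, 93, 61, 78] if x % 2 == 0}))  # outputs [14, 46, 78]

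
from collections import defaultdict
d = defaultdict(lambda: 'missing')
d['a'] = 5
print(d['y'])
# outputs missing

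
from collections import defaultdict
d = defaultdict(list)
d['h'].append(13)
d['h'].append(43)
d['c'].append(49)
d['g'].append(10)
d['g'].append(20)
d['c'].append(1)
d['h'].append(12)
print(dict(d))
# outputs {'h': [13, 43, 12], 'c': [49, 1], 'g': [10, 20]}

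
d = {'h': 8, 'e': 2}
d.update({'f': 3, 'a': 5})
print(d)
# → {'h': 8, 'e': 2, 'f': 3, 'a': 5}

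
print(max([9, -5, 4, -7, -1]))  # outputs 9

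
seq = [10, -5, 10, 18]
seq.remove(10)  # [-5, 10, 18]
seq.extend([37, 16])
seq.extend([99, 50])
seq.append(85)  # [-5, 10, 18, 37, 16, 99, 50, 85]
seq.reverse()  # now [85, 50, 99, 16, 37, 18, 10, -5]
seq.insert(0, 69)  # [69, 85, 50, 99, 16, 37, 18, 10, -5]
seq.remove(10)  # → [69, 85, 50, 99, 16, 37, 18, -5]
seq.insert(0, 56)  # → [56, 69, 85, 50, 99, 16, 37, 18, -5]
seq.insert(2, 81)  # [56, 69, 81, 85, 50, 99, 16, 37, 18, -5]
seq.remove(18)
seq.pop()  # -5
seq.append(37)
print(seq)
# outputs [56, 69, 81, 85, 50, 99, 16, 37, 37]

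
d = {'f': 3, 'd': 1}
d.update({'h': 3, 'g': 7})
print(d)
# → {'f': 3, 'd': 1, 'h': 3, 'g': 7}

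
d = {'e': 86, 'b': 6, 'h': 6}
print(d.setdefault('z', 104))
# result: 104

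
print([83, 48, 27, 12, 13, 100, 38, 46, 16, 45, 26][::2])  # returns [83, 27, 13, 38, 16, 26]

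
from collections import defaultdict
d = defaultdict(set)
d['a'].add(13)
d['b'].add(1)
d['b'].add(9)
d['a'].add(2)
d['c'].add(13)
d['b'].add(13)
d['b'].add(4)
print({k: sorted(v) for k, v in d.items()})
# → {'a': [2, 13], 'b': [1, 4, 9, 13], 'c': [13]}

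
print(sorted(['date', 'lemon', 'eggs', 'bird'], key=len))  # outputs ['date', 'eggs', 'bird', 'lemon']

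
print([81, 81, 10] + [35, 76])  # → [81, 81, 10, 35, 76]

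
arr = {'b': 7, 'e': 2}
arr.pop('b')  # 7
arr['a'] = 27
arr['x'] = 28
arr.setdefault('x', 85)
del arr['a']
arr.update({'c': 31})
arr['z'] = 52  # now {'e': 2, 'x': 28, 'c': 31, 'z': 52}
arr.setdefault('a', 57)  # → 57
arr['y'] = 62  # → {'e': 2, 'x': 28, 'c': 31, 'z': 52, 'a': 57, 'y': 62}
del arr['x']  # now {'e': 2, 'c': 31, 'z': 52, 'a': 57, 'y': 62}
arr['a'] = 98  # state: {'e': 2, 'c': 31, 'z': 52, 'a': 98, 'y': 62}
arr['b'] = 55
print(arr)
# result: {'e': 2, 'c': 31, 'z': 52, 'a': 98, 'y': 62, 'b': 55}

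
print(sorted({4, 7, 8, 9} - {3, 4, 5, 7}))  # [8, 9]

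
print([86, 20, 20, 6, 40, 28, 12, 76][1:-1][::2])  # [20, 6, 28]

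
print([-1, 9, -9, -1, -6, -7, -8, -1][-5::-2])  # [-1, 9]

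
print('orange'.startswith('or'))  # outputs True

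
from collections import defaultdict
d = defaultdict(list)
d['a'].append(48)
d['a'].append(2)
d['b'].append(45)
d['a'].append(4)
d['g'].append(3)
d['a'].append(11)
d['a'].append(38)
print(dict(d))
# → {'a': [48, 2, 4, 11, 38], 'b': [45], 'g': [3]}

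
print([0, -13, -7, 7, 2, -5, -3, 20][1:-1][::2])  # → [-13, 7, -5]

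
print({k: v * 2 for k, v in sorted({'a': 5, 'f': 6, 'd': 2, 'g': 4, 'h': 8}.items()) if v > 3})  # {'a': 10, 'f': 12, 'g': 8, 'h': 16}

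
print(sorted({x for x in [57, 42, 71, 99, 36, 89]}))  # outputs [36, 42, 57, 71, 89, 99]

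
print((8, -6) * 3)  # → (8, -6, 8, -6, 8, -6)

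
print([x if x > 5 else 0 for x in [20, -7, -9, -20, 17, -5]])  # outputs [20, 0, 0, 0, 17, 0]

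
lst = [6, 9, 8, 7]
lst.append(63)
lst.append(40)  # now [6, 9, 8, 7, 63, 40]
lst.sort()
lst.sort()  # [6, 7, 8, 9, 40, 63]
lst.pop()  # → 63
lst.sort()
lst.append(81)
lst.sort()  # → [6, 7, 8, 9, 40, 81]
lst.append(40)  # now [6, 7, 8, 9, 40, 81, 40]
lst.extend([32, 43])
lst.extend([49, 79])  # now [6, 7, 8, 9, 40, 81, 40, 32, 43, 49, 79]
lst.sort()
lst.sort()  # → [6, 7, 8, 9, 32, 40, 40, 43, 49, 79, 81]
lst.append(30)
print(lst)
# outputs [6, 7, 8, 9, 32, 40, 40, 43, 49, 79, 81, 30]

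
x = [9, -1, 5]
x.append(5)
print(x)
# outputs [9, -1, 5, 5]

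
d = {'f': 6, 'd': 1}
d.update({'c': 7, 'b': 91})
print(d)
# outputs {'f': 6, 'd': 1, 'c': 7, 'b': 91}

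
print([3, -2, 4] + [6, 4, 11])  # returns [3, -2, 4, 6, 4, 11]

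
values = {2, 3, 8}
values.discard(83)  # {2, 3, 8}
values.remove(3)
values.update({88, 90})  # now {2, 8, 88, 90}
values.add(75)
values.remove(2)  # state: {8, 75, 88, 90}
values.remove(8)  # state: {75, 88, 90}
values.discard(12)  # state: {75, 88, 90}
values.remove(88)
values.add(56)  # {56, 75, 90}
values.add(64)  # {56, 64, 75, 90}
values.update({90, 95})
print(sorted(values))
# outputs [56, 64, 75, 90, 95]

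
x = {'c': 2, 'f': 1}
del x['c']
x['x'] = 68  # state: {'f': 1, 'x': 68}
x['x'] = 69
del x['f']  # {'x': 69}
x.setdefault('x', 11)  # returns 69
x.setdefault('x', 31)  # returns 69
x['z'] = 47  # {'x': 69, 'z': 47}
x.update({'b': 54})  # {'x': 69, 'z': 47, 'b': 54}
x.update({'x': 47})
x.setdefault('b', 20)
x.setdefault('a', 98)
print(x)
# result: {'x': 47, 'z': 47, 'b': 54, 'a': 98}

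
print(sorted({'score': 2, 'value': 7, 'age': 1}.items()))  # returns [('age', 1), ('score', 2), ('value', 7)]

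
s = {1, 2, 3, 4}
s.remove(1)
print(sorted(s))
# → [2, 3, 4]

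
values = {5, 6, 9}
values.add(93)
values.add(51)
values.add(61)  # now {5, 6, 9, 51, 61, 93}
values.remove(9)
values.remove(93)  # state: {5, 6, 51, 61}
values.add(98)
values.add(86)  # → {5, 6, 51, 61, 86, 98}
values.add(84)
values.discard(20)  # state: {5, 6, 51, 61, 84, 86, 98}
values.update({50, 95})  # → {5, 6, 50, 51, 61, 84, 86, 95, 98}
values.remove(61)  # {5, 6, 50, 51, 84, 86, 95, 98}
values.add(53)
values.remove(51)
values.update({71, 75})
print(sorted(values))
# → [5, 6, 50, 53, 71, 75, 84, 86, 95, 98]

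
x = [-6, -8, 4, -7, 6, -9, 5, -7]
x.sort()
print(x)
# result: [-9, -8, -7, -7, -6, 4, 5, 6]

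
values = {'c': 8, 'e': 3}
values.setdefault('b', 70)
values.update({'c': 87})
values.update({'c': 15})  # {'c': 15, 'e': 3, 'b': 70}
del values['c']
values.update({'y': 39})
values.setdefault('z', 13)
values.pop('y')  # 39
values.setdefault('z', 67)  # 13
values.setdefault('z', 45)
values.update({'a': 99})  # {'e': 3, 'b': 70, 'z': 13, 'a': 99}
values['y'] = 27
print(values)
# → {'e': 3, 'b': 70, 'z': 13, 'a': 99, 'y': 27}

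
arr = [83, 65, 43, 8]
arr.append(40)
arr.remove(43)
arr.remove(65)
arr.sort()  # [8, 40, 83]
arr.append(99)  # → [8, 40, 83, 99]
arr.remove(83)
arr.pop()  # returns 99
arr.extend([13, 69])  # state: [8, 40, 13, 69]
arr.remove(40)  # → [8, 13, 69]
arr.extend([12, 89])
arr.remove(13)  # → [8, 69, 12, 89]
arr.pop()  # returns 89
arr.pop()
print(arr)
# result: [8, 69]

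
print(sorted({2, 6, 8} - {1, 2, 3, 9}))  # [6, 8]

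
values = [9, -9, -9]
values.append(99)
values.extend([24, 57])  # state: [9, -9, -9, 99, 24, 57]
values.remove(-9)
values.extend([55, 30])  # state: [9, -9, 99, 24, 57, 55, 30]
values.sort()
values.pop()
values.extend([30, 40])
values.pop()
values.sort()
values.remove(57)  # [-9, 9, 24, 30, 30, 55]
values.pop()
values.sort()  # [-9, 9, 24, 30, 30]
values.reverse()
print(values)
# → [30, 30, 24, 9, -9]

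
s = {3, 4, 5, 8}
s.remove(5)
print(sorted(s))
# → [3, 4, 8]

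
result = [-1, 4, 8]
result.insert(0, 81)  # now [81, -1, 4, 8]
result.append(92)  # [81, -1, 4, 8, 92]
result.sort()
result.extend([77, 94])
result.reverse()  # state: [94, 77, 92, 81, 8, 4, -1]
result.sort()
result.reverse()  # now [94, 92, 81, 77, 8, 4, -1]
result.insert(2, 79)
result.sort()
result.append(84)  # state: [-1, 4, 8, 77, 79, 81, 92, 94, 84]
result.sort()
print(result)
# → [-1, 4, 8, 77, 79, 81, 84, 92, 94]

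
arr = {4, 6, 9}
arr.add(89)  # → {4, 6, 9, 89}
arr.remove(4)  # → {6, 9, 89}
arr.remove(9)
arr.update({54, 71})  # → {6, 54, 71, 89}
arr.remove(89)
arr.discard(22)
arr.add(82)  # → {6, 54, 71, 82}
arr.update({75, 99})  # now {6, 54, 71, 75, 82, 99}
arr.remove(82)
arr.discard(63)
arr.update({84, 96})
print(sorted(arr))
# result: [6, 54, 71, 75, 84, 96, 99]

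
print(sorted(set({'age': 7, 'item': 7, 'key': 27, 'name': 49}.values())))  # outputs [7, 27, 49]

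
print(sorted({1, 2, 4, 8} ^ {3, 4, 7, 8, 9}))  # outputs [1, 2, 3, 7, 9]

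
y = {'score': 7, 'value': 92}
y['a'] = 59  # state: {'score': 7, 'value': 92, 'a': 59}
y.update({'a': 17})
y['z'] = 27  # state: {'score': 7, 'value': 92, 'a': 17, 'z': 27}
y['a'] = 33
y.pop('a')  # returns 33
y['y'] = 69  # {'score': 7, 'value': 92, 'z': 27, 'y': 69}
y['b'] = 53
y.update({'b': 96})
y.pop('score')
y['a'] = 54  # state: {'value': 92, 'z': 27, 'y': 69, 'b': 96, 'a': 54}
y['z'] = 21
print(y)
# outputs {'value': 92, 'z': 21, 'y': 69, 'b': 96, 'a': 54}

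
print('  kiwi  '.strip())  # kiwi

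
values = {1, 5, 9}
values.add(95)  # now {1, 5, 9, 95}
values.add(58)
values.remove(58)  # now {1, 5, 9, 95}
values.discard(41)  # {1, 5, 9, 95}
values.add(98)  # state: {1, 5, 9, 95, 98}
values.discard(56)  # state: {1, 5, 9, 95, 98}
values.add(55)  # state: {1, 5, 9, 55, 95, 98}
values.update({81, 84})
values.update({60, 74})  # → {1, 5, 9, 55, 60, 74, 81, 84, 95, 98}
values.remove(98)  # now {1, 5, 9, 55, 60, 74, 81, 84, 95}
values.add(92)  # {1, 5, 9, 55, 60, 74, 81, 84, 92, 95}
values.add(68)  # {1, 5, 9, 55, 60, 68, 74, 81, 84, 92, 95}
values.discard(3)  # {1, 5, 9, 55, 60, 68, 74, 81, 84, 92, 95}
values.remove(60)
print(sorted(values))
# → [1, 5, 9, 55, 68, 74, 81, 84, 92, 95]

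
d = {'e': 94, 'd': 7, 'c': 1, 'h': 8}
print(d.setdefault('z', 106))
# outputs 106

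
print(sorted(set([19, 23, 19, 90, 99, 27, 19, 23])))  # [19, 23, 27, 90, 99]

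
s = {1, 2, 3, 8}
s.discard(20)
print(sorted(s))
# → [1, 2, 3, 8]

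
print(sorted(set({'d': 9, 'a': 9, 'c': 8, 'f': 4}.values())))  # [4, 8, 9]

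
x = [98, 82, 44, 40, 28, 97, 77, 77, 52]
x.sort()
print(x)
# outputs [28, 40, 44, 52, 77, 77, 82, 97, 98]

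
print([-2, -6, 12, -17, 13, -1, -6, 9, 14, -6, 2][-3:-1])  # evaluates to [14, -6]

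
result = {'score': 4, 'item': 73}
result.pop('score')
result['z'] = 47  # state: {'item': 73, 'z': 47}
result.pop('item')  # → 73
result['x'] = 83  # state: {'z': 47, 'x': 83}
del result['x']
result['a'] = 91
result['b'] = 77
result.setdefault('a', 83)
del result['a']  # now {'z': 47, 'b': 77}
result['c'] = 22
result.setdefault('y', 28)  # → 28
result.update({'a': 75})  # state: {'z': 47, 'b': 77, 'c': 22, 'y': 28, 'a': 75}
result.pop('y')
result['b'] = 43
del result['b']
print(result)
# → {'z': 47, 'c': 22, 'a': 75}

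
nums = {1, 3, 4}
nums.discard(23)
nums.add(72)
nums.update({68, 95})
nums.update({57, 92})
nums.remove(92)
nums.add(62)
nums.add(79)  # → {1, 3, 4, 57, 62, 68, 72, 79, 95}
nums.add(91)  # {1, 3, 4, 57, 62, 68, 72, 79, 91, 95}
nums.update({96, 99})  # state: {1, 3, 4, 57, 62, 68, 72, 79, 91, 95, 96, 99}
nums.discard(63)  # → {1, 3, 4, 57, 62, 68, 72, 79, 91, 95, 96, 99}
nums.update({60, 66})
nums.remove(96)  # {1, 3, 4, 57, 60, 62, 66, 68, 72, 79, 91, 95, 99}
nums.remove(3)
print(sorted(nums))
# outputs [1, 4, 57, 60, 62, 66, 68, 72, 79, 91, 95, 99]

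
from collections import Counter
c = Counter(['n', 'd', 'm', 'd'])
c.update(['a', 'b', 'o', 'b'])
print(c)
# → Counter({'d': 2, 'b': 2, 'n': 1, 'm': 1, 'a': 1, 'o': 1})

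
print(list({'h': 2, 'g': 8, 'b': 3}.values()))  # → [2, 8, 3]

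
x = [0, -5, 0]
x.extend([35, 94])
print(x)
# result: [0, -5, 0, 35, 94]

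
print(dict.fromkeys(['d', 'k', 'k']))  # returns {'d': None, 'k': None}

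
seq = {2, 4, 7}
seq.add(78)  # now {2, 4, 7, 78}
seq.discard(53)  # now {2, 4, 7, 78}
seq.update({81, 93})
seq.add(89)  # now {2, 4, 7, 78, 81, 89, 93}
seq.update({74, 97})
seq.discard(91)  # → {2, 4, 7, 74, 78, 81, 89, 93, 97}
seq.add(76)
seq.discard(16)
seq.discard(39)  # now {2, 4, 7, 74, 76, 78, 81, 89, 93, 97}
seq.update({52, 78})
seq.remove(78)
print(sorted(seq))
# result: [2, 4, 7, 52, 74, 76, 81, 89, 93, 97]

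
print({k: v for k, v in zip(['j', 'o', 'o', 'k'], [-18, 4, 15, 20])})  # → {'j': -18, 'o': 15, 'k': 20}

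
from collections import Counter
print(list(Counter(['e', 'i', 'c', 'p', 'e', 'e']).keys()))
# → ['e', 'i', 'c', 'p']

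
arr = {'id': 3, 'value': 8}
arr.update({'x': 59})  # {'id': 3, 'value': 8, 'x': 59}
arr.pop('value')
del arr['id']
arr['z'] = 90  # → {'x': 59, 'z': 90}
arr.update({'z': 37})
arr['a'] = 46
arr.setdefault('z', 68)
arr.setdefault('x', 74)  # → 59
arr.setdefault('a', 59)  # 46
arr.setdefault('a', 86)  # 46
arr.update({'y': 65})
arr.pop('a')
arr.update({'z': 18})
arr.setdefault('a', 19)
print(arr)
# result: {'x': 59, 'z': 18, 'y': 65, 'a': 19}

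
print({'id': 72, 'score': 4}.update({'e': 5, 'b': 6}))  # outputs None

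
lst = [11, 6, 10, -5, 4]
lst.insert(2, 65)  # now [11, 6, 65, 10, -5, 4]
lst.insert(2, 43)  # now [11, 6, 43, 65, 10, -5, 4]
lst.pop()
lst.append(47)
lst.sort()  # [-5, 6, 10, 11, 43, 47, 65]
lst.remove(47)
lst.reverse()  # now [65, 43, 11, 10, 6, -5]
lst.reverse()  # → [-5, 6, 10, 11, 43, 65]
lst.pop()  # 65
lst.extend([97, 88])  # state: [-5, 6, 10, 11, 43, 97, 88]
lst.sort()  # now [-5, 6, 10, 11, 43, 88, 97]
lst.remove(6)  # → [-5, 10, 11, 43, 88, 97]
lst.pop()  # 97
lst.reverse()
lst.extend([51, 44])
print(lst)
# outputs [88, 43, 11, 10, -5, 51, 44]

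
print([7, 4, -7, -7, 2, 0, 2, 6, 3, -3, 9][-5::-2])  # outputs [2, 2, -7, 7]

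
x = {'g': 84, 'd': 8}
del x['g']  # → {'d': 8}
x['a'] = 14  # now {'d': 8, 'a': 14}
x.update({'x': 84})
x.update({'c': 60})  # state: {'d': 8, 'a': 14, 'x': 84, 'c': 60}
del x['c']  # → {'d': 8, 'a': 14, 'x': 84}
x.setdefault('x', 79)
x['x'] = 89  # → {'d': 8, 'a': 14, 'x': 89}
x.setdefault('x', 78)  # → 89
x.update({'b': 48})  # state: {'d': 8, 'a': 14, 'x': 89, 'b': 48}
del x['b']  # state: {'d': 8, 'a': 14, 'x': 89}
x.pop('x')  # 89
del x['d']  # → {'a': 14}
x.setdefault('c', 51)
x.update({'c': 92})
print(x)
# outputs {'a': 14, 'c': 92}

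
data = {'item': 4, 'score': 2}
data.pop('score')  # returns 2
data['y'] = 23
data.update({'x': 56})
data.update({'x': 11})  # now {'item': 4, 'y': 23, 'x': 11}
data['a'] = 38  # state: {'item': 4, 'y': 23, 'x': 11, 'a': 38}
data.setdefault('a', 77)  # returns 38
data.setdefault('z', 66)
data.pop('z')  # 66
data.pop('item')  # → 4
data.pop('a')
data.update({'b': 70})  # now {'y': 23, 'x': 11, 'b': 70}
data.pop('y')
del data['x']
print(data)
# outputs {'b': 70}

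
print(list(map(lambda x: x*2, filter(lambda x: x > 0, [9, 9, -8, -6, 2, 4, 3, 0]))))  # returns [18, 18, 4, 8, 6]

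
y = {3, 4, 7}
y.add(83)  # {3, 4, 7, 83}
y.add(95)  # {3, 4, 7, 83, 95}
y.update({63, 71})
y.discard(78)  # {3, 4, 7, 63, 71, 83, 95}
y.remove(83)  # {3, 4, 7, 63, 71, 95}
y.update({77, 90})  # {3, 4, 7, 63, 71, 77, 90, 95}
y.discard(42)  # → {3, 4, 7, 63, 71, 77, 90, 95}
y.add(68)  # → {3, 4, 7, 63, 68, 71, 77, 90, 95}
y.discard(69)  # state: {3, 4, 7, 63, 68, 71, 77, 90, 95}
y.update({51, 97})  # {3, 4, 7, 51, 63, 68, 71, 77, 90, 95, 97}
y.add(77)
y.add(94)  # {3, 4, 7, 51, 63, 68, 71, 77, 90, 94, 95, 97}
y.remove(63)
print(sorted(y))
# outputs [3, 4, 7, 51, 68, 71, 77, 90, 94, 95, 97]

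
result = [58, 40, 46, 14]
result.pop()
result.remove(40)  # [58, 46]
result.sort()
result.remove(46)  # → [58]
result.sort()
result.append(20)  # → [58, 20]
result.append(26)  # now [58, 20, 26]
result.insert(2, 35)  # [58, 20, 35, 26]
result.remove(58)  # [20, 35, 26]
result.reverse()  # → [26, 35, 20]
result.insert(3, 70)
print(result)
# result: [26, 35, 20, 70]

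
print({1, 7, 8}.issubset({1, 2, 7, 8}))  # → True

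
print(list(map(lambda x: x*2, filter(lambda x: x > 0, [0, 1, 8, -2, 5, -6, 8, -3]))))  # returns [2, 16, 10, 16]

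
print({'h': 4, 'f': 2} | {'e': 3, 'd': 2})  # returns {'h': 4, 'f': 2, 'e': 3, 'd': 2}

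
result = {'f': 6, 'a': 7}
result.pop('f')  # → 6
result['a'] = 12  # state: {'a': 12}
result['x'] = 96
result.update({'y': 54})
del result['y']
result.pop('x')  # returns 96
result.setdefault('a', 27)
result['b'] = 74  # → {'a': 12, 'b': 74}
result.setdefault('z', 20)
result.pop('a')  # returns 12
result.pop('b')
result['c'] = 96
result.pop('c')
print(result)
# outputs {'z': 20}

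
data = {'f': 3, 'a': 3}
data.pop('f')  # 3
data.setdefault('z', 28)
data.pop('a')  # 3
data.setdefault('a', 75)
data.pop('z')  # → 28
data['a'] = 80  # {'a': 80}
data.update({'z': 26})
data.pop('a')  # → 80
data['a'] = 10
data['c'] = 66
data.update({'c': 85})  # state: {'z': 26, 'a': 10, 'c': 85}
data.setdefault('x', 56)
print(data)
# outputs {'z': 26, 'a': 10, 'c': 85, 'x': 56}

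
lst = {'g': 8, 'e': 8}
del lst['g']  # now {'e': 8}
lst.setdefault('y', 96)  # 96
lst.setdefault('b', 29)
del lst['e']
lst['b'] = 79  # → {'y': 96, 'b': 79}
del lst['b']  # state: {'y': 96}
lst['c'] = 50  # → {'y': 96, 'c': 50}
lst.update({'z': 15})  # {'y': 96, 'c': 50, 'z': 15}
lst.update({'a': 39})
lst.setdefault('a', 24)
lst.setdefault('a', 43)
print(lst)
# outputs {'y': 96, 'c': 50, 'z': 15, 'a': 39}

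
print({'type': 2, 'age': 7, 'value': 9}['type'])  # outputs 2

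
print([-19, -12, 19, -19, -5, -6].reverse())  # None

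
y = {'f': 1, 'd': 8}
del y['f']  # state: {'d': 8}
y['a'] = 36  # {'d': 8, 'a': 36}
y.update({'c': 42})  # {'d': 8, 'a': 36, 'c': 42}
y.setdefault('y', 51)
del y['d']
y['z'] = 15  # {'a': 36, 'c': 42, 'y': 51, 'z': 15}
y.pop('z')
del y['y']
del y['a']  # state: {'c': 42}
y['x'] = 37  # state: {'c': 42, 'x': 37}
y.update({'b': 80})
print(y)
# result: {'c': 42, 'x': 37, 'b': 80}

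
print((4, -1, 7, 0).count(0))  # 1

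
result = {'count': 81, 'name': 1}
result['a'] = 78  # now {'count': 81, 'name': 1, 'a': 78}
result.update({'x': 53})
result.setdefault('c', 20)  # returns 20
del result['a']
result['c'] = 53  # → {'count': 81, 'name': 1, 'x': 53, 'c': 53}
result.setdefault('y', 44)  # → 44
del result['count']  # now {'name': 1, 'x': 53, 'c': 53, 'y': 44}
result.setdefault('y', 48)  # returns 44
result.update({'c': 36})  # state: {'name': 1, 'x': 53, 'c': 36, 'y': 44}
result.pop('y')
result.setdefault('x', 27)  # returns 53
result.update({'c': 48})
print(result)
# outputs {'name': 1, 'x': 53, 'c': 48}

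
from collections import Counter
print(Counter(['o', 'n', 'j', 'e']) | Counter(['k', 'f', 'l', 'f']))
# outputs Counter({'f': 2, 'o': 1, 'n': 1, 'j': 1, 'e': 1, 'k': 1, 'l': 1})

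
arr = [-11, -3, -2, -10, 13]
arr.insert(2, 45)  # [-11, -3, 45, -2, -10, 13]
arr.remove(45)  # [-11, -3, -2, -10, 13]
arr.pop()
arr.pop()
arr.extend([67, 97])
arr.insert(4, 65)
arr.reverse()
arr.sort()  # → [-11, -3, -2, 65, 67, 97]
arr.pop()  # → 97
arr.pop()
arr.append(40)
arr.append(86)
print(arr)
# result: [-11, -3, -2, 65, 40, 86]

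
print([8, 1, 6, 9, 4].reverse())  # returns None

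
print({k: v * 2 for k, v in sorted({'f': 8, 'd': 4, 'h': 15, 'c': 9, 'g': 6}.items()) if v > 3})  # {'c': 18, 'd': 8, 'f': 16, 'g': 12, 'h': 30}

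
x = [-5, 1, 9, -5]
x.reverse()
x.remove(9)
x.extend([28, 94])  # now [-5, 1, -5, 28, 94]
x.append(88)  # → [-5, 1, -5, 28, 94, 88]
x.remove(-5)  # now [1, -5, 28, 94, 88]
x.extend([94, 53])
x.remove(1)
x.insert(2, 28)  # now [-5, 28, 28, 94, 88, 94, 53]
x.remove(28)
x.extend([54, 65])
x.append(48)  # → [-5, 28, 94, 88, 94, 53, 54, 65, 48]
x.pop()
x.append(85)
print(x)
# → [-5, 28, 94, 88, 94, 53, 54, 65, 85]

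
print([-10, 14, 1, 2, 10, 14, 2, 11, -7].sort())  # None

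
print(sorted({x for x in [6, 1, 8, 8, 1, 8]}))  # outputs [1, 6, 8]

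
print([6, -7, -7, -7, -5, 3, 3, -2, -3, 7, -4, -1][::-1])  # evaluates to [-1, -4, 7, -3, -2, 3, 3, -5, -7, -7, -7, 6]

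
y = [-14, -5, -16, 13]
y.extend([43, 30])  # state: [-14, -5, -16, 13, 43, 30]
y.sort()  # [-16, -14, -5, 13, 30, 43]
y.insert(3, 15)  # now [-16, -14, -5, 15, 13, 30, 43]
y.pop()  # 43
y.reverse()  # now [30, 13, 15, -5, -14, -16]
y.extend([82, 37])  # [30, 13, 15, -5, -14, -16, 82, 37]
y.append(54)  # [30, 13, 15, -5, -14, -16, 82, 37, 54]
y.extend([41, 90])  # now [30, 13, 15, -5, -14, -16, 82, 37, 54, 41, 90]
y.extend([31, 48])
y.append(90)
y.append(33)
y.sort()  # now [-16, -14, -5, 13, 15, 30, 31, 33, 37, 41, 48, 54, 82, 90, 90]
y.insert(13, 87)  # [-16, -14, -5, 13, 15, 30, 31, 33, 37, 41, 48, 54, 82, 87, 90, 90]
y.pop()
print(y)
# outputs [-16, -14, -5, 13, 15, 30, 31, 33, 37, 41, 48, 54, 82, 87, 90]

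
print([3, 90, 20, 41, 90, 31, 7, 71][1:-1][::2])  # [90, 41, 31]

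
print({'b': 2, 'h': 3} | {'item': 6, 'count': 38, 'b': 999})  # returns {'b': 999, 'h': 3, 'item': 6, 'count': 38}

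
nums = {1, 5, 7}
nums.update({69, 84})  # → {1, 5, 7, 69, 84}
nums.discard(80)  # {1, 5, 7, 69, 84}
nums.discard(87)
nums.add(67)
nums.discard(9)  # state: {1, 5, 7, 67, 69, 84}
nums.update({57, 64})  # {1, 5, 7, 57, 64, 67, 69, 84}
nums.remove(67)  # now {1, 5, 7, 57, 64, 69, 84}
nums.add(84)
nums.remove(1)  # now {5, 7, 57, 64, 69, 84}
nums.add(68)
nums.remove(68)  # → {5, 7, 57, 64, 69, 84}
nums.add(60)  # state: {5, 7, 57, 60, 64, 69, 84}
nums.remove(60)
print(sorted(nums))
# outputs [5, 7, 57, 64, 69, 84]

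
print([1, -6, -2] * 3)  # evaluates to [1, -6, -2, 1, -6, -2, 1, -6, -2]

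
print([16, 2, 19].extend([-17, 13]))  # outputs None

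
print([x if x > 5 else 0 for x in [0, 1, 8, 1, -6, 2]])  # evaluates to [0, 0, 8, 0, 0, 0]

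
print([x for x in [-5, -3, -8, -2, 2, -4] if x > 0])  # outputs [2]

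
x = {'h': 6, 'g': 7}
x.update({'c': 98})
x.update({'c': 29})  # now {'h': 6, 'g': 7, 'c': 29}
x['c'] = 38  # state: {'h': 6, 'g': 7, 'c': 38}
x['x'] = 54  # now {'h': 6, 'g': 7, 'c': 38, 'x': 54}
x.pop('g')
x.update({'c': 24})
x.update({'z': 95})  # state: {'h': 6, 'c': 24, 'x': 54, 'z': 95}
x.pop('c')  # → 24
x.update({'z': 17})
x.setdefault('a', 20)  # 20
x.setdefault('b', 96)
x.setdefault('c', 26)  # 26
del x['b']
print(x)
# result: {'h': 6, 'x': 54, 'z': 17, 'a': 20, 'c': 26}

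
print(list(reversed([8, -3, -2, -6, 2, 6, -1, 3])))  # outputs [3, -1, 6, 2, -6, -2, -3, 8]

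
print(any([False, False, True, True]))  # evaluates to True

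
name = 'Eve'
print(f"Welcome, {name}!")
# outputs Welcome, Eve!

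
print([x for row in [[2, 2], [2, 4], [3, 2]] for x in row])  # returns [2, 2, 2, 4, 3, 2]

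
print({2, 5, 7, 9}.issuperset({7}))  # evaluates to True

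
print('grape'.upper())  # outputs GRAPE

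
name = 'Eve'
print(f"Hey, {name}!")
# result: Hey, Eve!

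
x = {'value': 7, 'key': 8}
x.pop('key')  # 8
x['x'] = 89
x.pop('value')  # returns 7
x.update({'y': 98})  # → {'x': 89, 'y': 98}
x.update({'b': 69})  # {'x': 89, 'y': 98, 'b': 69}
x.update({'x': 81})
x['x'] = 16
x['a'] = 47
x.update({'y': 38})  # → {'x': 16, 'y': 38, 'b': 69, 'a': 47}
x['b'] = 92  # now {'x': 16, 'y': 38, 'b': 92, 'a': 47}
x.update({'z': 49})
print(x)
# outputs {'x': 16, 'y': 38, 'b': 92, 'a': 47, 'z': 49}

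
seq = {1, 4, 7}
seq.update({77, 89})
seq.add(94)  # {1, 4, 7, 77, 89, 94}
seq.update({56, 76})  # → {1, 4, 7, 56, 76, 77, 89, 94}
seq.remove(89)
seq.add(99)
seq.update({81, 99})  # {1, 4, 7, 56, 76, 77, 81, 94, 99}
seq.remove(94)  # {1, 4, 7, 56, 76, 77, 81, 99}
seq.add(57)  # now {1, 4, 7, 56, 57, 76, 77, 81, 99}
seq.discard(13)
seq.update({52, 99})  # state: {1, 4, 7, 52, 56, 57, 76, 77, 81, 99}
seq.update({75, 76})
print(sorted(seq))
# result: [1, 4, 7, 52, 56, 57, 75, 76, 77, 81, 99]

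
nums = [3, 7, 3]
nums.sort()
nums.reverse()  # [7, 3, 3]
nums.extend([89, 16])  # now [7, 3, 3, 89, 16]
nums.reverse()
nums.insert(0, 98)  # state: [98, 16, 89, 3, 3, 7]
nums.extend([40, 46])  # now [98, 16, 89, 3, 3, 7, 40, 46]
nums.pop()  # 46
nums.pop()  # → 40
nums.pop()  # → 7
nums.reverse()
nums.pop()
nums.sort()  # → [3, 3, 16, 89]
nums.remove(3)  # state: [3, 16, 89]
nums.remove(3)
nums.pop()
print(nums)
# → [16]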